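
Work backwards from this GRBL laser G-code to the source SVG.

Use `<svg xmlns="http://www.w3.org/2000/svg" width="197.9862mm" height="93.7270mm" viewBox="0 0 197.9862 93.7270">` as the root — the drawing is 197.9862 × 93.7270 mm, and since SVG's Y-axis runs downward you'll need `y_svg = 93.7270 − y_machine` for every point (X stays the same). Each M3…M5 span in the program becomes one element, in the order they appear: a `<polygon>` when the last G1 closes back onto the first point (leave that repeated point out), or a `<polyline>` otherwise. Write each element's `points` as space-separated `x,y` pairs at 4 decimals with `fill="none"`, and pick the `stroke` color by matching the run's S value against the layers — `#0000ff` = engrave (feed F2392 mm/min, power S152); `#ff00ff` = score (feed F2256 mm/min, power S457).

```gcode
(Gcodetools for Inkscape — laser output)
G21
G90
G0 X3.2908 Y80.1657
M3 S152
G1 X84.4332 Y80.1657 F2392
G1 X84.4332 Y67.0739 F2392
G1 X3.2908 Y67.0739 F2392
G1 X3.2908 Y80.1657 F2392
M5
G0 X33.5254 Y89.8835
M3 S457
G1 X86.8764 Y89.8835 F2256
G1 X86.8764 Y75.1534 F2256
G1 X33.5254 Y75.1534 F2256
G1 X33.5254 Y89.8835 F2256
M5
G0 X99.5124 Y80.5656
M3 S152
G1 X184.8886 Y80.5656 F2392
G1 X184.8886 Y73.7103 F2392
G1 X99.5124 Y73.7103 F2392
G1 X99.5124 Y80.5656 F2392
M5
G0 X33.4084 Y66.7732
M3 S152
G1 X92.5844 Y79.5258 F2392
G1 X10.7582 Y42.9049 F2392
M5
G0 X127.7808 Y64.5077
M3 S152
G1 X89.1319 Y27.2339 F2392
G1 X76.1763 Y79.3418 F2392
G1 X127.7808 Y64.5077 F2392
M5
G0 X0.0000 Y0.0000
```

<svg xmlns="http://www.w3.org/2000/svg" width="197.9862mm" height="93.7270mm" viewBox="0 0 197.9862 93.7270">
  <polygon points="3.2908,13.5613 84.4332,13.5613 84.4332,26.6531 3.2908,26.6531" fill="none" stroke="#0000ff"/>
  <polygon points="33.5254,3.8435 86.8764,3.8435 86.8764,18.5736 33.5254,18.5736" fill="none" stroke="#ff00ff"/>
  <polygon points="99.5124,13.1614 184.8886,13.1614 184.8886,20.0167 99.5124,20.0167" fill="none" stroke="#0000ff"/>
  <polyline points="33.4084,26.9538 92.5844,14.2012 10.7582,50.8221" fill="none" stroke="#0000ff"/>
  <polygon points="127.7808,29.2193 89.1319,66.4931 76.1763,14.3852" fill="none" stroke="#0000ff"/>
</svg>

y_svg = 93.7270 − y_m.

[1] S152→`#0000ff` (engrave); closed run; points: 3.2908,13.5613 84.4332,13.5613 84.4332,26.6531 3.2908,26.6531

[2] S457→`#ff00ff` (score); closed run; points: 33.5254,3.8435 86.8764,3.8435 86.8764,18.5736 33.5254,18.5736

[3] S152→`#0000ff` (engrave); closed run; points: 99.5124,13.1614 184.8886,13.1614 184.8886,20.0167 99.5124,20.0167

[4] S152→`#0000ff` (engrave); open run; points: 33.4084,26.9538 92.5844,14.2012 10.7582,50.8221

[5] S152→`#0000ff` (engrave); closed run; points: 127.7808,29.2193 89.1319,66.4931 76.1763,14.3852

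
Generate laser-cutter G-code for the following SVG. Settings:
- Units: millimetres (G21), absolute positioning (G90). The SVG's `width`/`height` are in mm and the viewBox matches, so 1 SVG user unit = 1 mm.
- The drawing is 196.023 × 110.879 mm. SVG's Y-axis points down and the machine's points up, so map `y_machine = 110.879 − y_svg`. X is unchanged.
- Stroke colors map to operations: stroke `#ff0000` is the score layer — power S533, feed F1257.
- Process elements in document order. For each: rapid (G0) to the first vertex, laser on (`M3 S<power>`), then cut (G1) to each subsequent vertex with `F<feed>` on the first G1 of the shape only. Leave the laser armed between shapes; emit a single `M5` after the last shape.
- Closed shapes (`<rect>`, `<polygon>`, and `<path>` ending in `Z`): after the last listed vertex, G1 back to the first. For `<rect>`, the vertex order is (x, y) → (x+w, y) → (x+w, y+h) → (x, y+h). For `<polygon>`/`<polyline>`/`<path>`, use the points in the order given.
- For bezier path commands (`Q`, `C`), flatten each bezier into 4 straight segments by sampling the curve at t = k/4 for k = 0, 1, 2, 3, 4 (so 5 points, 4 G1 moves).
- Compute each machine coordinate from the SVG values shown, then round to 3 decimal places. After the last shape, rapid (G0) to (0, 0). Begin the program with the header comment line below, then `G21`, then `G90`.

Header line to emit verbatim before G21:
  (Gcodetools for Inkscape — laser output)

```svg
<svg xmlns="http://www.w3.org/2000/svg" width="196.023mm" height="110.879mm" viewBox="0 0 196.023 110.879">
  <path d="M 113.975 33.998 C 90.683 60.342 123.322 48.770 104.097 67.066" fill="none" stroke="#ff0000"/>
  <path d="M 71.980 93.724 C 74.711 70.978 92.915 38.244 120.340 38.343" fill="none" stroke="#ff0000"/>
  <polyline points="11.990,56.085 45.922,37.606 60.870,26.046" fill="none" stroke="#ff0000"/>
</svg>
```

(Gcodetools for Inkscape — laser output)
G21
G90
G0 X113.975 Y76.881
M3 S533
G1 X105.309 Y63.173 F1257
G1 X107.511 Y57.329
G1 X110.476 Y52.994
G1 X104.097 Y43.813
G0 X71.980 Y17.155
M3 S533
G1 X76.832 Y35.418 F1257
G1 X86.900 Y53.412
G1 X101.598 Y67.123
G1 X120.340 Y72.536
G0 X11.990 Y54.794
M3 S533
G1 X45.922 Y73.273 F1257
G1 X60.870 Y84.833
M5
G0 X0.000 Y0.000

viewBox `0 0 196.023 110.879` with mm width/height → 1 unit = 1 mm. Flip: y_m = 110.879 − y_svg.

**Shape 1** — `<path>` cubic bezier, stroke `#ff0000` → score (S533, F1257). Control points (SVG): P0=(113.975,33.998), P1=(90.683,60.342), P2=(123.322,48.770), P3=(104.097,67.066); sampled at t=k/4. Machine vertices: (113.975,76.881) → (105.309,63.173) → (107.511,57.329) → (110.476,52.994) → (104.097,43.813). Open path.

**Shape 2** — `<path>` cubic bezier, stroke `#ff0000` → score (S533, F1257). Control points (SVG): P0=(71.980,93.724), P1=(74.711,70.978), P2=(92.915,38.244), P3=(120.340,38.343); sampled at t=k/4. Machine vertices: (71.980,17.155) → (76.832,35.418) → (86.900,53.412) → (101.598,67.123) → (120.340,72.536). Open path.

**Shape 3** — `<polyline>` open polyline, stroke `#ff0000` → score (S533, F1257). Machine vertices: (11.990,54.794) → (45.922,73.273) → (60.870,84.833). Open path.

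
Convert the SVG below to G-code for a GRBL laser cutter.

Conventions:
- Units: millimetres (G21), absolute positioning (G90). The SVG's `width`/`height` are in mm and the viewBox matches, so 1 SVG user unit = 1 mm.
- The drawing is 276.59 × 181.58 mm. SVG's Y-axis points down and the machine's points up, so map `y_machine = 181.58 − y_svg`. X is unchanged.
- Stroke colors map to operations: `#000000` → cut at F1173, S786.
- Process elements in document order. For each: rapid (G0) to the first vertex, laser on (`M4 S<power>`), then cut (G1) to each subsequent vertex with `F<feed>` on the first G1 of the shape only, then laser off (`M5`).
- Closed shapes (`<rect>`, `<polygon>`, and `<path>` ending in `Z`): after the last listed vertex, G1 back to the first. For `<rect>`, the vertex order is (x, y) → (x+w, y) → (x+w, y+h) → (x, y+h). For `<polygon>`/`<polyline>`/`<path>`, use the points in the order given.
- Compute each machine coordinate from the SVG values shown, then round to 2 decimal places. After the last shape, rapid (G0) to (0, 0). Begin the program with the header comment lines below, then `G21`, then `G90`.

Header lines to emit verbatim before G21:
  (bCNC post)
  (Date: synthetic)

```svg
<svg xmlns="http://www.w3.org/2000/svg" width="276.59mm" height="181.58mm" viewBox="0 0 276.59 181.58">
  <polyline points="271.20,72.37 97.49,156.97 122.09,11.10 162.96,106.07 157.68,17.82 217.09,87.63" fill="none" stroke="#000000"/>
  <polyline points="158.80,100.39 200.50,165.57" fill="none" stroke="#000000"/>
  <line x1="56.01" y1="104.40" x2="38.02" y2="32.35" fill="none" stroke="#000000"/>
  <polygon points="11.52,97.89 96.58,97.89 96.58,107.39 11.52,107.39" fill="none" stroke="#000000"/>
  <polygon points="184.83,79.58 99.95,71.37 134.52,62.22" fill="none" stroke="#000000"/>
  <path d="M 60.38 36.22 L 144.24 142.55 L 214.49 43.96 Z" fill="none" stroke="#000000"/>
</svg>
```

1 u = 1 mm; y_m = 181.58 − y.

[1] `<polyline>` open polyline, #000000→cut S786 F1173: (271.20,109.21) → (97.49,24.61) → (122.09,170.48) → (162.96,75.51) → (157.68,163.76) → (217.09,93.95)

[2] `<polyline>` line segment, #000000→cut S786 F1173: (158.80,81.19) → (200.50,16.01)

[3] `<line>` line segment, #000000→cut S786 F1173: (56.01,77.18) → (38.02,149.23)

[4] `<polygon>` rectangle, #000000→cut S786 F1173: (11.52,83.69) → (96.58,83.69) → (96.58,74.19) → (11.52,74.19) → (11.52,83.69) (closed)

[5] `<polygon>` closed polygon, #000000→cut S786 F1173: (184.83,102.00) → (99.95,110.21) → (134.52,119.36) → (184.83,102.00) (closed)

[6] `<path>` closed polygon, #000000→cut S786 F1173: (60.38,145.36) → (144.24,39.03) → (214.49,137.62) → (60.38,145.36) (closed)

(bCNC post)
(Date: synthetic)
G21
G90
G0 X271.20 Y109.21
M4 S786
G1 X97.49 Y24.61 F1173
G1 X122.09 Y170.48
G1 X162.96 Y75.51
G1 X157.68 Y163.76
G1 X217.09 Y93.95
M5
G0 X158.80 Y81.19
M4 S786
G1 X200.50 Y16.01 F1173
M5
G0 X56.01 Y77.18
M4 S786
G1 X38.02 Y149.23 F1173
M5
G0 X11.52 Y83.69
M4 S786
G1 X96.58 Y83.69 F1173
G1 X96.58 Y74.19
G1 X11.52 Y74.19
G1 X11.52 Y83.69
M5
G0 X184.83 Y102.00
M4 S786
G1 X99.95 Y110.21 F1173
G1 X134.52 Y119.36
G1 X184.83 Y102.00
M5
G0 X60.38 Y145.36
M4 S786
G1 X144.24 Y39.03 F1173
G1 X214.49 Y137.62
G1 X60.38 Y145.36
M5
G0 X0.00 Y0.00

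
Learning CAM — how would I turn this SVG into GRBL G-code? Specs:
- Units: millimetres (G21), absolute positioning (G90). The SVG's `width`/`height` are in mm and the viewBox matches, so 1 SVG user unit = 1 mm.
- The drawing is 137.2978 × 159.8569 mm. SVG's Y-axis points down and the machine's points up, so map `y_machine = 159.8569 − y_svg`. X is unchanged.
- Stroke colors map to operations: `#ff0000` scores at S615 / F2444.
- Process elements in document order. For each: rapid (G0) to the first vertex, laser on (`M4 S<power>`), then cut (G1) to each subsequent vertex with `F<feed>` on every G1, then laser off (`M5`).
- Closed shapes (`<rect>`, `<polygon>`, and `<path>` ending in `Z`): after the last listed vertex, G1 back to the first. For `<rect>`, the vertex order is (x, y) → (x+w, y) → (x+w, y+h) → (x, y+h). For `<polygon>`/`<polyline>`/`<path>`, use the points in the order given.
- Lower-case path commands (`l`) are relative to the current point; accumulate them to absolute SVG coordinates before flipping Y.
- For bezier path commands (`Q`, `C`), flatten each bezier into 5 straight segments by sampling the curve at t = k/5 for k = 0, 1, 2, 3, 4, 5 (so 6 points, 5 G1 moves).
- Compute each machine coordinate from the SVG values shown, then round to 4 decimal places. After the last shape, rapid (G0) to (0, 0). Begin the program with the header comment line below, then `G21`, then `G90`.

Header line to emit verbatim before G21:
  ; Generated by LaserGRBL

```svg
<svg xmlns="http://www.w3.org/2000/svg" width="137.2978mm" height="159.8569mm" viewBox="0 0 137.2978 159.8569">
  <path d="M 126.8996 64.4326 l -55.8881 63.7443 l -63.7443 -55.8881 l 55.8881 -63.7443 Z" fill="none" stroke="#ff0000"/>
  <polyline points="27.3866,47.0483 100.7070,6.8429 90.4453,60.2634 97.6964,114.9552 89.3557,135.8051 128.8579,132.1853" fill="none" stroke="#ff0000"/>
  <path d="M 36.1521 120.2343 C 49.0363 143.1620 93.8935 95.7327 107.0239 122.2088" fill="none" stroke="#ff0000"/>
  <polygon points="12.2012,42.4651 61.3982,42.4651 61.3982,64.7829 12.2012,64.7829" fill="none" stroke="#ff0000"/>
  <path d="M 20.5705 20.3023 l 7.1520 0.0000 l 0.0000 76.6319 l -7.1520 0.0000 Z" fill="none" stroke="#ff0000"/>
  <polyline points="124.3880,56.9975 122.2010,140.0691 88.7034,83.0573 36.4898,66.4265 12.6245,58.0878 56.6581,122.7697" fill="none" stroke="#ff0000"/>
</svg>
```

; Generated by LaserGRBL
G21
G90
G0 X126.8996 Y95.4243
M4 S615
G1 X71.0115 Y31.6800 F2444
G1 X7.2672 Y87.5681 F2444
G1 X63.1553 Y151.3124 F2444
G1 X126.8996 Y95.4243 F2444
M5
G0 X27.3866 Y112.8086
M4 S615
G1 X100.7070 Y153.0140 F2444
G1 X90.4453 Y99.5935 F2444
G1 X97.6964 Y44.9017 F2444
G1 X89.3557 Y24.0518 F2444
G1 X128.8579 Y27.6716 F2444
M5
G0 X36.1521 Y39.6226
M4 S615
G1 X47.2098 Y33.1547 F2444
G1 X62.8834 Y36.6479 F2444
G1 X80.1153 Y43.1776 F2444
G1 X95.8480 Y45.8192 F2444
G1 X107.0239 Y37.6481 F2444
M5
G0 X12.2012 Y117.3918
M4 S615
G1 X61.3982 Y117.3918 F2444
G1 X61.3982 Y95.0740 F2444
G1 X12.2012 Y95.0740 F2444
G1 X12.2012 Y117.3918 F2444
M5
G0 X20.5705 Y139.5546
M4 S615
G1 X27.7225 Y139.5546 F2444
G1 X27.7225 Y62.9227 F2444
G1 X20.5705 Y62.9227 F2444
G1 X20.5705 Y139.5546 F2444
M5
G0 X124.3880 Y102.8594
M4 S615
G1 X122.2010 Y19.7878 F2444
G1 X88.7034 Y76.7996 F2444
G1 X36.4898 Y93.4304 F2444
G1 X12.6245 Y101.7691 F2444
G1 X56.6581 Y37.0872 F2444
M5
G0 X0.0000 Y0.0000

1 u = 1 mm; y_m = 159.8569 − y.

[1] `<path>` regular polygon, #ff0000→score S615 F2444: (126.8996,95.4243) → (71.0115,31.6800) → (7.2672,87.5681) → (63.1553,151.3124) → (126.8996,95.4243) (closed)

[2] `<polyline>` open polyline, #ff0000→score S615 F2444: (27.3866,112.8086) → (100.7070,153.0140) → (90.4453,99.5935) → (97.6964,44.9017) → (89.3557,24.0518) → (128.8579,27.6716)

[3] `<path>` cubic bezier, #ff0000→score S615 F2444: (36.1521,39.6226) → (47.2098,33.1547) → (62.8834,36.6479) → (80.1153,43.1776) → (95.8480,45.8192) → (107.0239,37.6481)

[4] `<polygon>` rectangle, #ff0000→score S615 F2444: (12.2012,117.3918) → (61.3982,117.3918) → (61.3982,95.0740) → (12.2012,95.0740) → (12.2012,117.3918) (closed)

[5] `<path>` rectangle, #ff0000→score S615 F2444: (20.5705,139.5546) → (27.7225,139.5546) → (27.7225,62.9227) → (20.5705,62.9227) → (20.5705,139.5546) (closed)

[6] `<polyline>` open polyline, #ff0000→score S615 F2444: (124.3880,102.8594) → (122.2010,19.7878) → (88.7034,76.7996) → (36.4898,93.4304) → (12.6245,101.7691) → (56.6581,37.0872)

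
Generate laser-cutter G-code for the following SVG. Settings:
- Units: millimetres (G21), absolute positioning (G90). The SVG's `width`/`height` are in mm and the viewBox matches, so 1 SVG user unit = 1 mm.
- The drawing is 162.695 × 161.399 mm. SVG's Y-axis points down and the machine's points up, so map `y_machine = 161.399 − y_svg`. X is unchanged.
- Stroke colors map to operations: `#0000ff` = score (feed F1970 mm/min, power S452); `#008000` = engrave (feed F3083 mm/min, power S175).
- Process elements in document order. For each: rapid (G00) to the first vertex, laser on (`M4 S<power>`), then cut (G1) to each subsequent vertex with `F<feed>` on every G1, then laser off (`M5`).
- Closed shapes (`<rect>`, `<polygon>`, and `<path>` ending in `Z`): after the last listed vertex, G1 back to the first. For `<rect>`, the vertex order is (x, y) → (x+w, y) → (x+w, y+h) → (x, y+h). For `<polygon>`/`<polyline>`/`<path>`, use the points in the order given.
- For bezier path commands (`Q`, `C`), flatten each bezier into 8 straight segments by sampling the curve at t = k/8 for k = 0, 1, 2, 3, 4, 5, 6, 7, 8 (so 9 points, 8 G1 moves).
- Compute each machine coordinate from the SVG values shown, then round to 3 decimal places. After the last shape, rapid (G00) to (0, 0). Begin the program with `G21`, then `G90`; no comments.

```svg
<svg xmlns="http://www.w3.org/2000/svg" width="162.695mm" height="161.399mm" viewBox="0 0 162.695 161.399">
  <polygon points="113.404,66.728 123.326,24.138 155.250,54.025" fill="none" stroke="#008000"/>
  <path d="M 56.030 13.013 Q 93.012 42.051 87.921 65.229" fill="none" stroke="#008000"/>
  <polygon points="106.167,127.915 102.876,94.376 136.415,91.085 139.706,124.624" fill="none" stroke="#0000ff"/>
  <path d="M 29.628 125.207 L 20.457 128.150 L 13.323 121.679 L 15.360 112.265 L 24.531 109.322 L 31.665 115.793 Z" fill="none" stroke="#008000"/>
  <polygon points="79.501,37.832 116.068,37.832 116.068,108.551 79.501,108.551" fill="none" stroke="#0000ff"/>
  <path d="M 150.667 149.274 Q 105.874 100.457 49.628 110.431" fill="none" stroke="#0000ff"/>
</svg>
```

G21
G90
G00 X113.404 Y94.671
M4 S175
G1 X123.326 Y137.261 F3083
G1 X155.250 Y107.374 F3083
G1 X113.404 Y94.671 F3083
M5
G00 X56.030 Y148.386
M4 S175
G1 X64.618 Y141.218 F3083
G1 X71.891 Y134.233 F3083
G1 X77.850 Y127.432 F3083
G1 X82.494 Y120.813 F3083
G1 X85.823 Y114.378 F3083
G1 X87.837 Y108.125 F3083
G1 X88.536 Y102.056 F3083
G1 X87.921 Y96.170 F3083
M5
G00 X106.167 Y33.484
M4 S452
G1 X102.876 Y67.023 F1970
G1 X136.415 Y70.314 F1970
G1 X139.706 Y36.775 F1970
G1 X106.167 Y33.484 F1970
M5
G00 X29.628 Y36.192
M4 S175
G1 X20.457 Y33.249 F3083
G1 X13.323 Y39.720 F3083
G1 X15.360 Y49.134 F3083
G1 X24.531 Y52.077 F3083
G1 X31.665 Y45.606 F3083
G1 X29.628 Y36.192 F3083
M5
G00 X79.501 Y123.567
M4 S452
G1 X116.068 Y123.567 F1970
G1 X116.068 Y52.848 F1970
G1 X79.501 Y52.848 F1970
G1 X79.501 Y123.567 F1970
M5
G00 X150.667 Y12.125
M4 S452
G1 X139.290 Y23.411 F1970
G1 X127.555 Y32.859 F1970
G1 X115.462 Y40.470 F1970
G1 X103.011 Y46.244 F1970
G1 X90.202 Y50.181 F1970
G1 X77.035 Y52.281 F1970
G1 X63.511 Y52.543 F1970
G1 X49.628 Y50.968 F1970
M5
G00 X0.000 Y0.000

1 u = 1 mm; y_m = 161.399 − y.

[1] `<polygon>` regular polygon, #008000→engrave S175 F3083: (113.404,94.671) → (123.326,137.261) → (155.250,107.374) → (113.404,94.671) (closed)

[2] `<path>` quadratic bezier, #008000→engrave S175 F3083: (56.030,148.386) → (64.618,141.218) → (71.891,134.233) → (77.850,127.432) → (82.494,120.813) → (85.823,114.378) → (87.837,108.125) → (88.536,102.056) → (87.921,96.170)

[3] `<polygon>` regular polygon, #0000ff→score S452 F1970: (106.167,33.484) → (102.876,67.023) → (136.415,70.314) → (139.706,36.775) → (106.167,33.484) (closed)

[4] `<path>` regular polygon, #008000→engrave S175 F3083: (29.628,36.192) → (20.457,33.249) → (13.323,39.720) → (15.360,49.134) → (24.531,52.077) → (31.665,45.606) → (29.628,36.192) (closed)

[5] `<polygon>` rectangle, #0000ff→score S452 F1970: (79.501,123.567) → (116.068,123.567) → (116.068,52.848) → (79.501,52.848) → (79.501,123.567) (closed)

[6] `<path>` quadratic bezier, #0000ff→score S452 F1970: (150.667,12.125) → (139.290,23.411) → (127.555,32.859) → (115.462,40.470) → (103.011,46.244) → (90.202,50.181) → (77.035,52.281) → (63.511,52.543) → (49.628,50.968)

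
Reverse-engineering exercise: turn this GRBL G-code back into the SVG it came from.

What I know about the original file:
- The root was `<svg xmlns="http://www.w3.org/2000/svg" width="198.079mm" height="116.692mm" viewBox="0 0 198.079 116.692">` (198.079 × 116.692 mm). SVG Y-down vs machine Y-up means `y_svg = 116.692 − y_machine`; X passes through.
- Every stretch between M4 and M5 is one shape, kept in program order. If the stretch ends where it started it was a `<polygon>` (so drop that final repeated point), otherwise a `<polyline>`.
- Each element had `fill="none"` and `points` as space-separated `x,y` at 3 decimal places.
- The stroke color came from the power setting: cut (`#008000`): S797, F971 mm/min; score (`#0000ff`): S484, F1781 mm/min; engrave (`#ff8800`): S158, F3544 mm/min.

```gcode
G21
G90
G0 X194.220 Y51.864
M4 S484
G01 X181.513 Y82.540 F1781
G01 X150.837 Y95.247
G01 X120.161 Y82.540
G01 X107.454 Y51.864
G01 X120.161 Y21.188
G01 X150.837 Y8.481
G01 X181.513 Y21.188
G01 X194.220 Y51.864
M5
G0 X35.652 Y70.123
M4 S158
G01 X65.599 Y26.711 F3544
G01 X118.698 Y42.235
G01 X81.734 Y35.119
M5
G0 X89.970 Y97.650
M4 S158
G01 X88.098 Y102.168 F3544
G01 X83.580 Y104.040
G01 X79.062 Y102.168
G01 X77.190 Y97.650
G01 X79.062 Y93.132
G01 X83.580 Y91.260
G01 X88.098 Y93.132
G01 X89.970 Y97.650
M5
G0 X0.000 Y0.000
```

Machine Y-up, SVG Y-down with viewBox height 116.692, so y_svg = 116.692 − y_machine; X carries over.

Run 1: power S484 maps to stroke `#0000ff` (score). The run returns to its start, so emit a `<polygon>` with points (Y-flipped): 194.220,64.828 181.513,34.152 150.837,21.445 120.161,34.152 107.454,64.828 120.161,95.504 150.837,108.211 181.513,95.504.

Run 2: the run's S158 means `#ff8800` (engrave). The run is open, so emit a `<polyline>` with points (Y-flipped): 35.652,46.569 65.599,89.981 118.698,74.457 81.734,81.573.

Run 3: the run's S158 means `#ff8800` (engrave). The run returns to its start, so emit a `<polygon>` with points (Y-flipped): 89.970,19.042 88.098,14.524 83.580,12.652 79.062,14.524 77.190,19.042 79.062,23.560 83.580,25.432 88.098,23.560.

<svg xmlns="http://www.w3.org/2000/svg" width="198.079mm" height="116.692mm" viewBox="0 0 198.079 116.692">
  <polygon points="194.220,64.828 181.513,34.152 150.837,21.445 120.161,34.152 107.454,64.828 120.161,95.504 150.837,108.211 181.513,95.504" fill="none" stroke="#0000ff"/>
  <polyline points="35.652,46.569 65.599,89.981 118.698,74.457 81.734,81.573" fill="none" stroke="#ff8800"/>
  <polygon points="89.970,19.042 88.098,14.524 83.580,12.652 79.062,14.524 77.190,19.042 79.062,23.560 83.580,25.432 88.098,23.560" fill="none" stroke="#ff8800"/>
</svg>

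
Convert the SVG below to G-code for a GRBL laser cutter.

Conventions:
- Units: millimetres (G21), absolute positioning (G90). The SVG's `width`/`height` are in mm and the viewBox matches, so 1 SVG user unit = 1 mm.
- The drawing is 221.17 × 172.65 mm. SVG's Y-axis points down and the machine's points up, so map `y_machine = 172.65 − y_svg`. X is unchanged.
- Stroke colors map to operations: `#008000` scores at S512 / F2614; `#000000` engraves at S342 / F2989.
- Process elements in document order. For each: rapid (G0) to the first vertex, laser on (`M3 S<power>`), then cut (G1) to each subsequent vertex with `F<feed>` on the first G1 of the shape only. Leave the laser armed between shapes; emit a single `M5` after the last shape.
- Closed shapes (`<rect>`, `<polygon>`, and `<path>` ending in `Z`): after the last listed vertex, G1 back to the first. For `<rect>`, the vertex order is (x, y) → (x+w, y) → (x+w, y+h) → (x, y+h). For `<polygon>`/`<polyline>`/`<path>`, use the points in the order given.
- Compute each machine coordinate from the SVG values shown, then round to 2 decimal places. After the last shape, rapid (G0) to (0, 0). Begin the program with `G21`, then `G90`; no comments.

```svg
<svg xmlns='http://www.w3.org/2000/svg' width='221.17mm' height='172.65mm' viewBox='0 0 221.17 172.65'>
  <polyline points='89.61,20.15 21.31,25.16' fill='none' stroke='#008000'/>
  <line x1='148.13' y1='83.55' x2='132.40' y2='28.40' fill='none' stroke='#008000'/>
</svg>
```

G21
G90
G0 X89.61 Y152.50
M3 S512
G1 X21.31 Y147.49 F2614
G0 X148.13 Y89.10
M3 S512
G1 X132.40 Y144.25 F2614
M5
G0 X0.00 Y0.00

Since the viewBox matches the mm dimensions, user units are millimetres directly. The only transform is the Y-flip y_m = 172.65 − y_svg.

Shape 1 is a line segment drawn with `<polyline>`. Its stroke #008000 means score at S512, F2614. After flipping Y the toolpath is (89.61,152.50) → (21.31,147.49).

Shape 2 is a line segment drawn with `<line>`. Its stroke #008000 means score at S512, F2614. After flipping Y the toolpath is (148.13,89.10) → (132.40,144.25).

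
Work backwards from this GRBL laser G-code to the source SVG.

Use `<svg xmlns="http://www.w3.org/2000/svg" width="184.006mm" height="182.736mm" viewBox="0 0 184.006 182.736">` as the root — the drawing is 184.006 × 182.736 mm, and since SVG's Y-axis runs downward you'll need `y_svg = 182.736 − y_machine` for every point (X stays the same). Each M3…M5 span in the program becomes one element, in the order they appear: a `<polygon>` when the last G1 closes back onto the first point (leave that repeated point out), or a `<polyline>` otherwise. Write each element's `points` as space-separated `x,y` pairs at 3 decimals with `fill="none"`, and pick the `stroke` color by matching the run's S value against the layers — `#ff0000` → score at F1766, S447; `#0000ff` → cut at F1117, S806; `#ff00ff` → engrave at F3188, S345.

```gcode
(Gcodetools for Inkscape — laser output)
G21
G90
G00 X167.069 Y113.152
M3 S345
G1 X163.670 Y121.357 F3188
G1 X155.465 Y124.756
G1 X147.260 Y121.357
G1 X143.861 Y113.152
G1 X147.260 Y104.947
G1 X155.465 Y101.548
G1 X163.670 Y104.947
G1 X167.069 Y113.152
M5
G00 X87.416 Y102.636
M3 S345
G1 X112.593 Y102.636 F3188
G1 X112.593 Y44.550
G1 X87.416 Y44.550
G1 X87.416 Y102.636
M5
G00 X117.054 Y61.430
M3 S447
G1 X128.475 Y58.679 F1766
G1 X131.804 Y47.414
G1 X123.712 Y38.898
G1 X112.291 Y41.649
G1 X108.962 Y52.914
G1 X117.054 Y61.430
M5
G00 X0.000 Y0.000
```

<svg xmlns="http://www.w3.org/2000/svg" width="184.006mm" height="182.736mm" viewBox="0 0 184.006 182.736">
  <polygon points="167.069,69.584 163.670,61.379 155.465,57.980 147.260,61.379 143.861,69.584 147.260,77.789 155.465,81.188 163.670,77.789" fill="none" stroke="#ff00ff"/>
  <polygon points="87.416,80.100 112.593,80.100 112.593,138.186 87.416,138.186" fill="none" stroke="#ff00ff"/>
  <polygon points="117.054,121.306 128.475,124.057 131.804,135.322 123.712,143.838 112.291,141.087 108.962,129.822" fill="none" stroke="#ff0000"/>
</svg>

Machine Y-up, SVG Y-down with viewBox height 182.736, so y_svg = 182.736 − y_machine; X carries over.

Run 1: the run's S345 means `#ff00ff` (engrave). The run returns to its start, so emit a `<polygon>` with points (Y-flipped): 167.069,69.584 163.670,61.379 155.465,57.980 147.260,61.379 143.861,69.584 147.260,77.789 155.465,81.188 163.670,77.789.

Run 2: power S345 maps to stroke `#ff00ff` (engrave). The run returns to its start, so emit a `<polygon>` with points (Y-flipped): 87.416,80.100 112.593,80.100 112.593,138.186 87.416,138.186.

Run 3: the run's S447 means `#ff0000` (score). The run returns to its start, so emit a `<polygon>` with points (Y-flipped): 117.054,121.306 128.475,124.057 131.804,135.322 123.712,143.838 112.291,141.087 108.962,129.822.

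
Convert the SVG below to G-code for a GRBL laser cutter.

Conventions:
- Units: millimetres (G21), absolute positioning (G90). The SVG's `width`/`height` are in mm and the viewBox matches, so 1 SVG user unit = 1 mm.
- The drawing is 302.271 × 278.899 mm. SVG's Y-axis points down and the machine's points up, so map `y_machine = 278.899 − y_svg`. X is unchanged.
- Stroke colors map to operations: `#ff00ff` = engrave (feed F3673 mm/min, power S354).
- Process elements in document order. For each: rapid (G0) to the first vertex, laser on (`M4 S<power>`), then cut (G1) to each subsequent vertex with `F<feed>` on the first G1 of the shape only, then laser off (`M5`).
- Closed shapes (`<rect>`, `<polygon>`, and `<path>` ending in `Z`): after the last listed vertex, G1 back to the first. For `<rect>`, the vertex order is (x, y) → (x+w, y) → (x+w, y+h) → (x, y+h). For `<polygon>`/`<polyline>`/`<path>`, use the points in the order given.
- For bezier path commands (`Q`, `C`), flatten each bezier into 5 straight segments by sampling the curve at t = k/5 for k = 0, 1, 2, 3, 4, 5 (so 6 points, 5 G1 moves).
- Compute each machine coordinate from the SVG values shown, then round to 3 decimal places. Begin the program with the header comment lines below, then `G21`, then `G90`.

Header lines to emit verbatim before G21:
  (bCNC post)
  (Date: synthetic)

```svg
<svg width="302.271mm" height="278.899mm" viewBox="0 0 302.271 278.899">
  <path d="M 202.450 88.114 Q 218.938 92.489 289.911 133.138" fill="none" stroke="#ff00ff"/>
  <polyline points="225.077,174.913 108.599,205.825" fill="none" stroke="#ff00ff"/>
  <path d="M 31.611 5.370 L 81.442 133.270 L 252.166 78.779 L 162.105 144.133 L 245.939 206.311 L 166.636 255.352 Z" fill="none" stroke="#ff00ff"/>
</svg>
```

viewBox `0 0 302.271 278.899` with mm width/height → 1 unit = 1 mm. Flip: y_m = 278.899 − y_svg.

**Shape 1** — `<path>` quadratic bezier, stroke `#ff00ff` → engrave (S354, F3673). Control points (SVG): P0=(202.450,88.114), P1=(218.938,92.489), P2=(289.911,133.138); sampled at t=k/5. Machine vertices: (202.450,190.785) → (211.225,187.584) → (224.358,181.481) → (241.850,172.476) → (263.701,160.570) → (289.911,145.761). Open path.

**Shape 2** — `<polyline>` line segment, stroke `#ff00ff` → engrave (S354, F3673). Machine vertices: (225.077,103.986) → (108.599,73.074). Open path.

**Shape 3** — `<path>` closed polygon, stroke `#ff00ff` → engrave (S354, F3673). Machine vertices: (31.611,273.529) → (81.442,145.629) → (252.166,200.120) → (162.105,134.766) → (245.939,72.588) → (166.636,23.547) → (31.611,273.529). Closed: final G1 returns to the first vertex.

(bCNC post)
(Date: synthetic)
G21
G90
G0 X202.450 Y190.785
M4 S354
G1 X211.225 Y187.584 F3673
G1 X224.358 Y181.481
G1 X241.850 Y172.476
G1 X263.701 Y160.570
G1 X289.911 Y145.761
M5
G0 X225.077 Y103.986
M4 S354
G1 X108.599 Y73.074 F3673
M5
G0 X31.611 Y273.529
M4 S354
G1 X81.442 Y145.629 F3673
G1 X252.166 Y200.120
G1 X162.105 Y134.766
G1 X245.939 Y72.588
G1 X166.636 Y23.547
G1 X31.611 Y273.529
M5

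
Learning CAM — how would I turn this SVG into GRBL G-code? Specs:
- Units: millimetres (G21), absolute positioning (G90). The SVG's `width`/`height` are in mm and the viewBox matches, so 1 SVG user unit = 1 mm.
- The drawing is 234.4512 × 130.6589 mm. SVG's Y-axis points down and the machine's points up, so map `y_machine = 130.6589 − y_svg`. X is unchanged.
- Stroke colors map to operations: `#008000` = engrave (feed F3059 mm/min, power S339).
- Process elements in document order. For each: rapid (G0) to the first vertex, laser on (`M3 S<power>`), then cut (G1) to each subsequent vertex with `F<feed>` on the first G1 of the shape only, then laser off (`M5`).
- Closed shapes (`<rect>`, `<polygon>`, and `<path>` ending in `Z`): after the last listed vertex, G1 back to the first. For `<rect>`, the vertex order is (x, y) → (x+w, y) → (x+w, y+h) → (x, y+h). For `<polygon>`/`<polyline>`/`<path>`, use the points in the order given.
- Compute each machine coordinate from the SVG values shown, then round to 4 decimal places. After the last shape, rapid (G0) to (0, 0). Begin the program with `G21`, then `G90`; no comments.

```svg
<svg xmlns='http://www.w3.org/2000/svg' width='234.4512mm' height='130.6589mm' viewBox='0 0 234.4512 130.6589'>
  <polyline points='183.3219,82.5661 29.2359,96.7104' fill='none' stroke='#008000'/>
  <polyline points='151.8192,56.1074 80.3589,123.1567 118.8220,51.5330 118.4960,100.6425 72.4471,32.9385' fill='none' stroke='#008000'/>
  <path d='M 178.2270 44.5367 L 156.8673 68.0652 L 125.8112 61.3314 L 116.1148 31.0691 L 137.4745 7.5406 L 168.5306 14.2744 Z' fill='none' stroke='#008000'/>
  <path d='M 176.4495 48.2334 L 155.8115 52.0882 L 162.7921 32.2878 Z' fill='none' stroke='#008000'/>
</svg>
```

G21
G90
G0 X183.3219 Y48.0928
M3 S339
G1 X29.2359 Y33.9485 F3059
M5
G0 X151.8192 Y74.5515
M3 S339
G1 X80.3589 Y7.5022 F3059
G1 X118.8220 Y79.1259
G1 X118.4960 Y30.0164
G1 X72.4471 Y97.7204
M5
G0 X178.2270 Y86.1222
M3 S339
G1 X156.8673 Y62.5937 F3059
G1 X125.8112 Y69.3275
G1 X116.1148 Y99.5898
G1 X137.4745 Y123.1183
G1 X168.5306 Y116.3845
G1 X178.2270 Y86.1222
M5
G0 X176.4495 Y82.4255
M3 S339
G1 X155.8115 Y78.5707 F3059
G1 X162.7921 Y98.3711
G1 X176.4495 Y82.4255
M5
G0 X0.0000 Y0.0000

Since the viewBox matches the mm dimensions, user units are millimetres directly. The only transform is the Y-flip y_m = 130.6589 − y_svg.

Shape 1 is a line segment drawn with `<polyline>`. Its stroke #008000 means engrave at S339, F3059. After flipping Y the toolpath is (183.3219,48.0928) → (29.2359,33.9485).

Shape 2 is a open polyline drawn with `<polyline>`. Its stroke #008000 means engrave at S339, F3059. After flipping Y the toolpath is (151.8192,74.5515) → (80.3589,7.5022) → (118.8220,79.1259) → (118.4960,30.0164) → (72.4471,97.7204).

Shape 3 is a regular polygon drawn with `<path>`. Its stroke #008000 means engrave at S339, F3059. After flipping Y the toolpath is (178.2270,86.1222) → (156.8673,62.5937) → (125.8112,69.3275) → (116.1148,99.5898) → (137.4745,123.1183) → (168.5306,116.3845) → (178.2270,86.1222), returning to the start.

Shape 4 is a regular polygon drawn with `<path>`. Its stroke #008000 means engrave at S339, F3059. After flipping Y the toolpath is (176.4495,82.4255) → (155.8115,78.5707) → (162.7921,98.3711) → (176.4495,82.4255), returning to the start.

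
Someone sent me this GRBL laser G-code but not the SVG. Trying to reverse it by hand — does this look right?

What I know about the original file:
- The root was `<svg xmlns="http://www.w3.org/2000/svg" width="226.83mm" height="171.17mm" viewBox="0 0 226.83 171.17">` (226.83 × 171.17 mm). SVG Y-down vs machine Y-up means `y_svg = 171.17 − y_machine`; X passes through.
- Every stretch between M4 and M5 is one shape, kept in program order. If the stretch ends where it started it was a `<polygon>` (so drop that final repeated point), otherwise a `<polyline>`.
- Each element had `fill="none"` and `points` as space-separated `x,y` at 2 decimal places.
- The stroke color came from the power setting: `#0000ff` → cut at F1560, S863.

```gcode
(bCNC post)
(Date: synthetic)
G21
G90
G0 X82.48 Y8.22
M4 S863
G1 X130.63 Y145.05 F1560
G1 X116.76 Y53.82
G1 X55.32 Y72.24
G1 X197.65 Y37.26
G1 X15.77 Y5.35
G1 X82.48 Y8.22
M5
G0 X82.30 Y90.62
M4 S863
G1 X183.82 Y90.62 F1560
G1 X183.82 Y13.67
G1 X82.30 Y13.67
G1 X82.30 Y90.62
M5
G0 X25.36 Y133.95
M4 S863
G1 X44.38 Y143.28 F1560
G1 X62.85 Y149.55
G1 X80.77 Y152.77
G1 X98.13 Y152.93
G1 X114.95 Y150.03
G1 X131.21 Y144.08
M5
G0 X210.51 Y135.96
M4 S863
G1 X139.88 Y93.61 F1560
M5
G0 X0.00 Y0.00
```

<svg xmlns="http://www.w3.org/2000/svg" width="226.83mm" height="171.17mm" viewBox="0 0 226.83 171.17">
  <polygon points="82.48,162.95 130.63,26.12 116.76,117.35 55.32,98.93 197.65,133.91 15.77,165.82" fill="none" stroke="#0000ff"/>
  <polygon points="82.30,80.55 183.82,80.55 183.82,157.50 82.30,157.50" fill="none" stroke="#0000ff"/>
  <polyline points="25.36,37.22 44.38,27.89 62.85,21.62 80.77,18.40 98.13,18.24 114.95,21.14 131.21,27.09" fill="none" stroke="#0000ff"/>
  <polyline points="210.51,35.21 139.88,77.56" fill="none" stroke="#0000ff"/>
</svg>

Each laser-on run becomes one SVG element. Flip Y back into SVG space with y_svg = 171.17 − y_machine. Every run uses S863, so all elements get stroke `#0000ff` (cut).

Run 1: The run returns to its start, so emit a `<polygon>` with points (Y-flipped): 82.48,162.95 130.63,26.12 116.76,117.35 55.32,98.93 197.65,133.91 15.77,165.82.

Run 2: The run returns to its start, so emit a `<polygon>` with points (Y-flipped): 82.30,80.55 183.82,80.55 183.82,157.50 82.30,157.50.

Run 3: The run is open, so emit a `<polyline>` with points (Y-flipped): 25.36,37.22 44.38,27.89 62.85,21.62 80.77,18.40 98.13,18.24 114.95,21.14 131.21,27.09.

Run 4: The run is open, so emit a `<polyline>` with points (Y-flipped): 210.51,35.21 139.88,77.56.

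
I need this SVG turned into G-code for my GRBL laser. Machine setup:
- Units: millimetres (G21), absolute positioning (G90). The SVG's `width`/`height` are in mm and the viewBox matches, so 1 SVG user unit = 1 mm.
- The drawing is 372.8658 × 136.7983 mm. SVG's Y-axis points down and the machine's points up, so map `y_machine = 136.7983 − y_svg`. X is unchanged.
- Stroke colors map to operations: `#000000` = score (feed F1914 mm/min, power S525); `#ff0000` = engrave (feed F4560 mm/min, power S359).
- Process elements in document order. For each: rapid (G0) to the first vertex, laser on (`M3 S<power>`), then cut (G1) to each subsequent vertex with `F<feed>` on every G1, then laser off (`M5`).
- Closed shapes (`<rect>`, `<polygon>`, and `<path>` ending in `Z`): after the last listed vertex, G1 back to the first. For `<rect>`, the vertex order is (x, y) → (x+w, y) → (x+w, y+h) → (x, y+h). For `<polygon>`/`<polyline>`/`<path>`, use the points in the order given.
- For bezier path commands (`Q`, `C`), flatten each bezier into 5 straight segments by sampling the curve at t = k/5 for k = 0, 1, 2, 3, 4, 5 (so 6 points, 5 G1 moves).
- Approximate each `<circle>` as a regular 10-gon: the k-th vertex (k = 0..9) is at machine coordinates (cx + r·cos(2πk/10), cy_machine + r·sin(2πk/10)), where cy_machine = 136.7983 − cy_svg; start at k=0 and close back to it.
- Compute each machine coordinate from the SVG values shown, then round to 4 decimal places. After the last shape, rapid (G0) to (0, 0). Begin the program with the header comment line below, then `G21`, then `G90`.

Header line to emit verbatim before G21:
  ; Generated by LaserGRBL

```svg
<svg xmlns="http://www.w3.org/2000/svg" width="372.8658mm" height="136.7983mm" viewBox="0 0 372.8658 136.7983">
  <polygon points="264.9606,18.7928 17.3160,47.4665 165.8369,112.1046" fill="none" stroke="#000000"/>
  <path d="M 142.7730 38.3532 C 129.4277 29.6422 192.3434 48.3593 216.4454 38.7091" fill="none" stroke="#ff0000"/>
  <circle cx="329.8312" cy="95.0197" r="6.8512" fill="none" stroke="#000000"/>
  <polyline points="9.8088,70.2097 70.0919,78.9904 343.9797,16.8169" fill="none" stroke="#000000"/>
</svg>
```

; Generated by LaserGRBL
G21
G90
G0 X264.9606 Y118.0055
M3 S525
G1 X17.3160 Y89.3318 F1914
G1 X165.8369 Y24.6937 F1914
G1 X264.9606 Y118.0055 F1914
M5
G0 X142.7730 Y98.4451
M3 S359
G1 X142.9965 Y100.8267 F4560
G1 X155.9991 Y99.3037 F4560
G1 X176.2572 Y96.5544 F4560
G1 X198.2472 Y95.2568 F4560
G1 X216.4454 Y98.0892 F4560
M5
G0 X336.6824 Y41.7786
M3 S525
G1 X335.3739 Y45.8056 F1914
G1 X331.9483 Y48.2945 F1914
G1 X327.7141 Y48.2945 F1914
G1 X324.2885 Y45.8056 F1914
G1 X322.9800 Y41.7786 F1914
G1 X324.2885 Y37.7516 F1914
G1 X327.7141 Y35.2627 F1914
G1 X331.9483 Y35.2627 F1914
G1 X335.3739 Y37.7516 F1914
G1 X336.6824 Y41.7786 F1914
M5
G0 X9.8088 Y66.5886
M3 S525
G1 X70.0919 Y57.8079 F1914
G1 X343.9797 Y119.9814 F1914
M5
G0 X0.0000 Y0.0000

1 u = 1 mm; y_m = 136.7983 − y.

[1] `<polygon>` closed polygon, #000000→score S525 F1914: (264.9606,118.0055) → (17.3160,89.3318) → (165.8369,24.6937) → (264.9606,118.0055) (closed)

[2] `<path>` cubic bezier, #ff0000→engrave S359 F4560: (142.7730,98.4451) → (142.9965,100.8267) → (155.9991,99.3037) → (176.2572,96.5544) → (198.2472,95.2568) → (216.4454,98.0892)

[3] `<circle>` circle, #000000→score S525 F1914: (336.6824,41.7786) → (335.3739,45.8056) → (331.9483,48.2945) → (327.7141,48.2945) → (324.2885,45.8056) → (322.9800,41.7786) → (324.2885,37.7516) → (327.7141,35.2627) → (331.9483,35.2627) → (335.3739,37.7516) → (336.6824,41.7786) (closed)

[4] `<polyline>` open polyline, #000000→score S525 F1914: (9.8088,66.5886) → (70.0919,57.8079) → (343.9797,119.9814)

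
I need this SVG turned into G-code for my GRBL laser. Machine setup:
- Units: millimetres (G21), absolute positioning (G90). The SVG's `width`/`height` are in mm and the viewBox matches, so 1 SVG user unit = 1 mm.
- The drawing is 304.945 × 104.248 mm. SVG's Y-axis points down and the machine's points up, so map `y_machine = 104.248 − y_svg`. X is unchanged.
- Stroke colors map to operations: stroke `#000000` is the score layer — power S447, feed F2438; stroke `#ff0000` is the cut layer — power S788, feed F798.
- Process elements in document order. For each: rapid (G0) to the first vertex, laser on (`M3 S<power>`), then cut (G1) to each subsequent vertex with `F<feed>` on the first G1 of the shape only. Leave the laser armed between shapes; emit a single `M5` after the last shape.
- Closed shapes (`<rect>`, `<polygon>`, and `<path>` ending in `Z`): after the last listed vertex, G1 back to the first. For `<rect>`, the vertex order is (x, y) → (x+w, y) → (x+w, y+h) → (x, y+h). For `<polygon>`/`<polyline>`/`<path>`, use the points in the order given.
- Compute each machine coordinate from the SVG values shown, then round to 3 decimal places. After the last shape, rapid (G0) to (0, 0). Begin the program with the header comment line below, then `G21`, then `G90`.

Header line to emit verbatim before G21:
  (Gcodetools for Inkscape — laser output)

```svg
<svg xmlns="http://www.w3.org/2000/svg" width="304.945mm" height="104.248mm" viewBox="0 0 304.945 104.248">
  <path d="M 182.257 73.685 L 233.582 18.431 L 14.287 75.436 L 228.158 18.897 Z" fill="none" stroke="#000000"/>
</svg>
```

Since the viewBox matches the mm dimensions, user units are millimetres directly. The only transform is the Y-flip y_m = 104.248 − y_svg.

Shape 1 is a closed polygon drawn with `<path>`. Its stroke #000000 means score at S447, F2438. After flipping Y the toolpath is (182.257,30.563) → (233.582,85.817) → (14.287,28.812) → (228.158,85.351) → (182.257,30.563), returning to the start.

(Gcodetools for Inkscape — laser output)
G21
G90
G0 X182.257 Y30.563
M3 S447
G1 X233.582 Y85.817 F2438
G1 X14.287 Y28.812
G1 X228.158 Y85.351
G1 X182.257 Y30.563
M5
G0 X0.000 Y0.000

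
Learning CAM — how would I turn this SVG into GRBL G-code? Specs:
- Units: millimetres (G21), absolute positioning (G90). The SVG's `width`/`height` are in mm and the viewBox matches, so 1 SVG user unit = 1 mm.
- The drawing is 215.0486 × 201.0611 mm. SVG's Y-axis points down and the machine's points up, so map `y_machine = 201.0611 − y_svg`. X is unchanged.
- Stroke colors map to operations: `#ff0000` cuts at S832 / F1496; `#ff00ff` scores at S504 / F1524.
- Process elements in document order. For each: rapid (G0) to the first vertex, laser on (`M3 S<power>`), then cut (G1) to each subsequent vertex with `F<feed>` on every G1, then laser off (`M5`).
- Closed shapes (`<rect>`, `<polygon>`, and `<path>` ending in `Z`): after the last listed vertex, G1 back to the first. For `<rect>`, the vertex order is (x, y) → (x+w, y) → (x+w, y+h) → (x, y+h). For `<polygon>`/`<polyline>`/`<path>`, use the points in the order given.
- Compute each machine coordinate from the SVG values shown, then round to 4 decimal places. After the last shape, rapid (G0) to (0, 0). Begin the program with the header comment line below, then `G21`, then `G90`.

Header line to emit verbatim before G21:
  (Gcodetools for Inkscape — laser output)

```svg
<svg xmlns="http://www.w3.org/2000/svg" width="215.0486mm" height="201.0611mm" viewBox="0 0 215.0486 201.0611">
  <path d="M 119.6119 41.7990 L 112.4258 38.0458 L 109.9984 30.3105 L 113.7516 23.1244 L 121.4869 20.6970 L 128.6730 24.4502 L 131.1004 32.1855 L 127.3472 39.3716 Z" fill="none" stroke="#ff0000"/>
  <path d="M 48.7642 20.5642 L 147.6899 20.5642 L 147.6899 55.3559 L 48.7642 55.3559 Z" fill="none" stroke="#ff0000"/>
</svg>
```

(Gcodetools for Inkscape — laser output)
G21
G90
G0 X119.6119 Y159.2621
M3 S832
G1 X112.4258 Y163.0153 F1496
G1 X109.9984 Y170.7506 F1496
G1 X113.7516 Y177.9367 F1496
G1 X121.4869 Y180.3641 F1496
G1 X128.6730 Y176.6109 F1496
G1 X131.1004 Y168.8756 F1496
G1 X127.3472 Y161.6895 F1496
G1 X119.6119 Y159.2621 F1496
M5
G0 X48.7642 Y180.4969
M3 S832
G1 X147.6899 Y180.4969 F1496
G1 X147.6899 Y145.7052 F1496
G1 X48.7642 Y145.7052 F1496
G1 X48.7642 Y180.4969 F1496
M5
G0 X0.0000 Y0.0000

viewBox `0 0 215.0486 201.0611` with mm width/height → 1 unit = 1 mm. Flip: y_m = 201.0611 − y_svg.

**Shape 1** — `<path>` regular polygon, stroke `#ff0000` → cut (S832, F1496). Machine vertices: (119.6119,159.2621) → (112.4258,163.0153) → (109.9984,170.7506) → (113.7516,177.9367) → (121.4869,180.3641) → (128.6730,176.6109) → (131.1004,168.8756) → (127.3472,161.6895) → (119.6119,159.2621). Closed: final G1 returns to the first vertex.

**Shape 2** — `<path>` rectangle, stroke `#ff0000` → cut (S832, F1496). Machine vertices: (48.7642,180.4969) → (147.6899,180.4969) → (147.6899,145.7052) → (48.7642,145.7052) → (48.7642,180.4969). Closed: final G1 returns to the first vertex.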